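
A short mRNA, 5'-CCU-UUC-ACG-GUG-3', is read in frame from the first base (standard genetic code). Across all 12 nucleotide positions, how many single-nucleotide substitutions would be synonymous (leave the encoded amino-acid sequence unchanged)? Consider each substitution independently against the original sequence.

Codon 1 (CCU, Pro): 3 synonymous substitutions.
Codon 2 (UUC, Phe): 1 synonymous substitution.
Codon 3 (ACG, Thr): 3 synonymous substitutions.
Codon 4 (GUG, Val): 3 synonymous substitutions.
Total: 3 + 1 + 3 + 3 = 10.

10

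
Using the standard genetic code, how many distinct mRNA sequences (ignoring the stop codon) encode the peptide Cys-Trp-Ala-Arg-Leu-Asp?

576

Cys: 2 codons.
Trp: 1 codon.
Ala: 4 codons.
Arg: 6 codons.
Leu: 6 codons.
Asp: 2 codons.
2 × 1 × 4 × 6 × 6 × 2 = 576.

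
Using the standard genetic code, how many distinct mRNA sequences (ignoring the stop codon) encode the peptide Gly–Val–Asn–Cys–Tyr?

Gly: 4 codons.
Val: 4 codons.
Asn: 2 codons.
Cys: 2 codons.
Tyr: 2 codons.
4 × 4 × 2 × 2 × 2 = 128.

128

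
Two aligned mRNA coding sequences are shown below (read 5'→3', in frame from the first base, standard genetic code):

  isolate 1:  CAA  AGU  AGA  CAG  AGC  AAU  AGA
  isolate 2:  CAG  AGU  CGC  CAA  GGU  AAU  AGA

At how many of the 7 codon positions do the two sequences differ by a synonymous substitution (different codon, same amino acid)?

3

Codon 1: CAA Gln / CAG Gln — synonymous.
Codon 2: AGU Ser / AGU Ser — identical.
Codon 3: AGA Arg / CGC Arg — synonymous.
Codon 4: CAG Gln / CAA Gln — synonymous.
Codon 5: AGC Ser / GGU Gly — nonsynonymous.
Codon 6: AAU Asn / AAU Asn — identical.
Codon 7: AGA Arg / AGA Arg — identical.
Synonymous differences: 3.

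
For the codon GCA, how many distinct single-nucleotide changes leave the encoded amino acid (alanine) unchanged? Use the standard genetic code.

3

Position 1: none → 0 synonymous.
Position 2: none → 0 synonymous.
Position 3: GCU, GCC, GCG → 3 synonymous.
Total: 0 + 0 + 3 = 3.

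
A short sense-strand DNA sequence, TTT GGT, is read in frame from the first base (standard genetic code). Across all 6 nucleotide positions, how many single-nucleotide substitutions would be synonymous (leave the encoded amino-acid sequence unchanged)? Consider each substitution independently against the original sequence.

4

Codon 1 (TTT, Phe): 1 synonymous substitution.
Codon 2 (GGT, Gly): 3 synonymous substitutions.
Total: 1 + 3 = 4.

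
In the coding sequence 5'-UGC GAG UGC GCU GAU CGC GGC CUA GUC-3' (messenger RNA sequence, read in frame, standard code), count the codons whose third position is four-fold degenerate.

Codon 1 UGC (Cys): third position 2-fold.
Codon 2 GAG (Glu): third position 2-fold.
Codon 3 UGC (Cys): third position 2-fold.
Codon 4 GCU (Ala): third position 4-fold.
Codon 5 GAU (Asp): third position 2-fold.
Codon 6 CGC (Arg): third position 4-fold.
Codon 7 GGC (Gly): third position 4-fold.
Codon 8 CUA (Leu): third position 4-fold.
Codon 9 GUC (Val): third position 4-fold.
Four-fold degenerate third positions: 5.

5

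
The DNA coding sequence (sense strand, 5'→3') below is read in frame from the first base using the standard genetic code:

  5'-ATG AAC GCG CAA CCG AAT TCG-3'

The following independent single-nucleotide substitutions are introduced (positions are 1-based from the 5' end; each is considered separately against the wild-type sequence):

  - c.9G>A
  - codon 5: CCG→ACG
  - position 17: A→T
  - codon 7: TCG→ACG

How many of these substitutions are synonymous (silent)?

Codon 3: GCG (Ala) → GCA (Ala) — synonymous.
Codon 5: CCG (Pro) → ACG (Thr) — missense.
Codon 6: AAT (Asn) → ATT (Ile) — missense.
Codon 7: TCG (Ser) → ACG (Thr) — missense.
Synonymous: 1 of 4.

1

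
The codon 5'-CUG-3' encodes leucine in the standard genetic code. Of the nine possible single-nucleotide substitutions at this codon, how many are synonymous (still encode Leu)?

Position 1: UUG → 1 synonymous.
Position 2: none → 0 synonymous.
Position 3: CUU, CUC, CUA → 3 synonymous.
Total: 1 + 0 + 3 = 4.

4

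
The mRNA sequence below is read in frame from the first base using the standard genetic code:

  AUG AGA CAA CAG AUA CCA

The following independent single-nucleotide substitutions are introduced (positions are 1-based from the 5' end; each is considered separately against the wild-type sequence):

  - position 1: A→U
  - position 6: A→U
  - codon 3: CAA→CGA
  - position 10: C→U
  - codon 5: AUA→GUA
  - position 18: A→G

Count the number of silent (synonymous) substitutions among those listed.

1

Codon 1: AUG (Met) → UUG (Leu) — missense.
Codon 2: AGA (Arg) → AGU (Ser) — missense.
Codon 3: CAA (Gln) → CGA (Arg) — missense.
Codon 4: CAG (Gln) → UAG (Stop) — nonsense.
Codon 5: AUA (Ile) → GUA (Val) — missense.
Codon 6: CCA (Pro) → CCG (Pro) — synonymous.
Synonymous: 1 of 6.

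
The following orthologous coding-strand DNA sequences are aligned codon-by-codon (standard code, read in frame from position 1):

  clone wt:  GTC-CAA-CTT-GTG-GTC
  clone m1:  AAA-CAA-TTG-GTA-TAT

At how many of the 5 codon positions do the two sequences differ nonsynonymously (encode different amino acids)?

2

Codon 1: GTC Val / AAA Lys — nonsynonymous.
Codon 2: CAA Gln / CAA Gln — identical.
Codon 3: CTT Leu / TTG Leu — synonymous.
Codon 4: GTG Val / GTA Val — synonymous.
Codon 5: GTC Val / TAT Tyr — nonsynonymous.
Nonsynonymous differences: 2.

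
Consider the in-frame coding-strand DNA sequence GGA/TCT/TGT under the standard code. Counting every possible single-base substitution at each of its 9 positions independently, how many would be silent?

7

Codon 1 (GGA, Gly): 3 synonymous substitutions.
Codon 2 (TCT, Ser): 3 synonymous substitutions.
Codon 3 (TGT, Cys): 1 synonymous substitution.
Total: 3 + 3 + 1 = 7.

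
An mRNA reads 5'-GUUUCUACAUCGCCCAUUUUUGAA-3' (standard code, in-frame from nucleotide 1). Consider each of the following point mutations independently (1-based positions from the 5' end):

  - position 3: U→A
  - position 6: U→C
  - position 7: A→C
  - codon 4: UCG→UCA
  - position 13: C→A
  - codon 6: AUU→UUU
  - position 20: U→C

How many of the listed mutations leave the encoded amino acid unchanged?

Codon 1: GUU (Val) → GUA (Val) — synonymous.
Codon 2: UCU (Ser) → UCC (Ser) — synonymous.
Codon 3: ACA (Thr) → CCA (Pro) — missense.
Codon 4: UCG (Ser) → UCA (Ser) — synonymous.
Codon 5: CCC (Pro) → ACC (Thr) — missense.
Codon 6: AUU (Ile) → UUU (Phe) — missense.
Codon 7: UUU (Phe) → UCU (Ser) — missense.
Synonymous: 3 of 7.

3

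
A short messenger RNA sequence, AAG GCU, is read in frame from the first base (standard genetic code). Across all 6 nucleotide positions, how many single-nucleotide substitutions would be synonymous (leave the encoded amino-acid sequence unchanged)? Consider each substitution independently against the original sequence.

4

Codon 1 (AAG, Lys): 1 synonymous substitution.
Codon 2 (GCU, Ala): 3 synonymous substitutions.
Total: 1 + 3 = 4.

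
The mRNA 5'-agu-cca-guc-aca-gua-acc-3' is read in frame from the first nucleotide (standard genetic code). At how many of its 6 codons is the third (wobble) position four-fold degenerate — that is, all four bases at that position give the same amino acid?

5

Codon 1 AGU (Ser): third position 2-fold.
Codon 2 CCA (Pro): third position 4-fold.
Codon 3 GUC (Val): third position 4-fold.
Codon 4 ACA (Thr): third position 4-fold.
Codon 5 GUA (Val): third position 4-fold.
Codon 6 ACC (Thr): third position 4-fold.
Four-fold degenerate third positions: 5.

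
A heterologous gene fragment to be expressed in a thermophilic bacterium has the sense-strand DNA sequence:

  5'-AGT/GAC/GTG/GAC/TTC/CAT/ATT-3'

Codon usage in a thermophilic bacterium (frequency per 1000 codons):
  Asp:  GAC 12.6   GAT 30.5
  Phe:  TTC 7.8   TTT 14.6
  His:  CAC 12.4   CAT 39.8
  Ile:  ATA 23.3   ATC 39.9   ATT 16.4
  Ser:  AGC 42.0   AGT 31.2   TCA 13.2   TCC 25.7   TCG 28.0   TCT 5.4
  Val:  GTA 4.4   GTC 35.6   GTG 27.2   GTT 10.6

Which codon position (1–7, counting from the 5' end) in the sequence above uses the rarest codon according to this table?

Codon 1 AGT (Ser): 31.2 per 1000.
Codon 2 GAC (Asp): 12.6 per 1000.
Codon 3 GTG (Val): 27.2 per 1000.
Codon 4 GAC (Asp): 12.6 per 1000.
Codon 5 TTC (Phe): 7.8 per 1000.
Codon 6 CAT (His): 39.8 per 1000.
Codon 7 ATT (Ile): 16.4 per 1000.
Lowest frequency is 7.8 at codon 5.

5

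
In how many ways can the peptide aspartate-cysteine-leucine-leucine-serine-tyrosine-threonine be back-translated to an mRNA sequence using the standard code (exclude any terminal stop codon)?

6912

Asp: 2 codons.
Cys: 2 codons.
Leu: 6 codons.
Leu: 6 codons.
Ser: 6 codons.
Tyr: 2 codons.
Thr: 4 codons.
2 × 2 × 6 × 6 × 6 × 2 × 4 = 6912.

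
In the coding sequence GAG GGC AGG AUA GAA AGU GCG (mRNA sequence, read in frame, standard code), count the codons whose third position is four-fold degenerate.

2

Codon 1 GAG (Glu): third position 2-fold.
Codon 2 GGC (Gly): third position 4-fold.
Codon 3 AGG (Arg): third position 2-fold.
Codon 4 AUA (Ile): third position 3-fold.
Codon 5 GAA (Glu): third position 2-fold.
Codon 6 AGU (Ser): third position 2-fold.
Codon 7 GCG (Ala): third position 4-fold.
Four-fold degenerate third positions: 2.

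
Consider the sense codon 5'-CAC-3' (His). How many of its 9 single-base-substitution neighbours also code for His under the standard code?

Position 1: none → 0 synonymous.
Position 2: none → 0 synonymous.
Position 3: CAU → 1 synonymous.
Total: 0 + 0 + 1 = 1.

1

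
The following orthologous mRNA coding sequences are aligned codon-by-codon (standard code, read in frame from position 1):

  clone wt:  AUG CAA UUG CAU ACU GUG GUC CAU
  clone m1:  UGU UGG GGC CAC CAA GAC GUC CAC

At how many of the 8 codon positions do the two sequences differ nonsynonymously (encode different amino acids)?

5

Codon 1: AUG Met / UGU Cys — nonsynonymous.
Codon 2: CAA Gln / UGG Trp — nonsynonymous.
Codon 3: UUG Leu / GGC Gly — nonsynonymous.
Codon 4: CAU His / CAC His — synonymous.
Codon 5: ACU Thr / CAA Gln — nonsynonymous.
Codon 6: GUG Val / GAC Asp — nonsynonymous.
Codon 7: GUC Val / GUC Val — identical.
Codon 8: CAU His / CAC His — synonymous.
Nonsynonymous differences: 5.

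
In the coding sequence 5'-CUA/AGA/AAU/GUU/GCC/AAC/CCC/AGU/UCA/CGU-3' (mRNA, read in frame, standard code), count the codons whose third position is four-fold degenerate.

6

Codon 1 CUA (Leu): third position 4-fold.
Codon 2 AGA (Arg): third position 2-fold.
Codon 3 AAU (Asn): third position 2-fold.
Codon 4 GUU (Val): third position 4-fold.
Codon 5 GCC (Ala): third position 4-fold.
Codon 6 AAC (Asn): third position 2-fold.
Codon 7 CCC (Pro): third position 4-fold.
Codon 8 AGU (Ser): third position 2-fold.
Codon 9 UCA (Ser): third position 4-fold.
Codon 10 CGU (Arg): third position 4-fold.
Four-fold degenerate third positions: 6.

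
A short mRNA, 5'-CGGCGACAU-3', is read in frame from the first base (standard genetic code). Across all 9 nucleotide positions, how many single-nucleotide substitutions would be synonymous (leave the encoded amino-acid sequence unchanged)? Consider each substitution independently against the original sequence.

Codon 1 (CGG, Arg): 4 synonymous substitutions.
Codon 2 (CGA, Arg): 4 synonymous substitutions.
Codon 3 (CAU, His): 1 synonymous substitution.
Total: 4 + 4 + 1 = 9.

9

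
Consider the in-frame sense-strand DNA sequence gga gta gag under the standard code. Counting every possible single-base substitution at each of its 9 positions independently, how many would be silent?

Codon 1 (GGA, Gly): 3 synonymous substitutions.
Codon 2 (GTA, Val): 3 synonymous substitutions.
Codon 3 (GAG, Glu): 1 synonymous substitution.
Total: 3 + 3 + 1 = 7.

7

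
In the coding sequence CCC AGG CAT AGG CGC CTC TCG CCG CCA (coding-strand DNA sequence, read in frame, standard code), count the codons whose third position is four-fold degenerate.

6

Codon 1 CCC (Pro): third position 4-fold.
Codon 2 AGG (Arg): third position 2-fold.
Codon 3 CAT (His): third position 2-fold.
Codon 4 AGG (Arg): third position 2-fold.
Codon 5 CGC (Arg): third position 4-fold.
Codon 6 CTC (Leu): third position 4-fold.
Codon 7 TCG (Ser): third position 4-fold.
Codon 8 CCG (Pro): third position 4-fold.
Codon 9 CCA (Pro): third position 4-fold.
Four-fold degenerate third positions: 6.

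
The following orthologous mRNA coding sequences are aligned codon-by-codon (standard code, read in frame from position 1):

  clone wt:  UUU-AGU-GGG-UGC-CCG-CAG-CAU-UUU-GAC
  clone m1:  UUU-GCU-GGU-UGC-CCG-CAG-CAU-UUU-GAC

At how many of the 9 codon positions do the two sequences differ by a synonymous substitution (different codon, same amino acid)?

1

Codon 1: UUU Phe / UUU Phe — identical.
Codon 2: AGU Ser / GCU Ala — nonsynonymous.
Codon 3: GGG Gly / GGU Gly — synonymous.
Codon 4: UGC Cys / UGC Cys — identical.
Codon 5: CCG Pro / CCG Pro — identical.
Codon 6: CAG Gln / CAG Gln — identical.
Codon 7: CAU His / CAU His — identical.
Codon 8: UUU Phe / UUU Phe — identical.
Codon 9: GAC Asp / GAC Asp — identical.
Synonymous differences: 1.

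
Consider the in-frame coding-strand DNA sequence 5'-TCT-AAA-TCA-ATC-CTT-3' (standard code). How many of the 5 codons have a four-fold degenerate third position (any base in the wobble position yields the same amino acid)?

Codon 1 TCT (Ser): third position 4-fold.
Codon 2 AAA (Lys): third position 2-fold.
Codon 3 TCA (Ser): third position 4-fold.
Codon 4 ATC (Ile): third position 3-fold.
Codon 5 CTT (Leu): third position 4-fold.
Four-fold degenerate third positions: 3.

3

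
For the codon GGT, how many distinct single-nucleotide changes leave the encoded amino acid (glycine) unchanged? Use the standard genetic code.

Position 1: none → 0 synonymous.
Position 2: none → 0 synonymous.
Position 3: GGC, GGA, GGG → 3 synonymous.
Total: 0 + 0 + 3 = 3.

3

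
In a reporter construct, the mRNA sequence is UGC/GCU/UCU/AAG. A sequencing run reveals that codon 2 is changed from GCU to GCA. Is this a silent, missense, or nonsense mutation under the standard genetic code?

silent

Position 6 falls in codon 2: GCU → Ala.
After the substitution the codon is GCA → Ala.
Both encode Ala, so the change is synonymous.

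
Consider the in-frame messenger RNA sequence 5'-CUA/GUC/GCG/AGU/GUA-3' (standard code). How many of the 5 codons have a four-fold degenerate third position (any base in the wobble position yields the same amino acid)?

4

Codon 1 CUA (Leu): third position 4-fold.
Codon 2 GUC (Val): third position 4-fold.
Codon 3 GCG (Ala): third position 4-fold.
Codon 4 AGU (Ser): third position 2-fold.
Codon 5 GUA (Val): third position 4-fold.
Four-fold degenerate third positions: 4.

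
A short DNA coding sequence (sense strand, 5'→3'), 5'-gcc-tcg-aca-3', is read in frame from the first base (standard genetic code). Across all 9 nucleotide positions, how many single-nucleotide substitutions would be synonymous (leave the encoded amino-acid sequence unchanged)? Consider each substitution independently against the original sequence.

Codon 1 (GCC, Ala): 3 synonymous substitutions.
Codon 2 (TCG, Ser): 3 synonymous substitutions.
Codon 3 (ACA, Thr): 3 synonymous substitutions.
Total: 3 + 3 + 3 = 9.

9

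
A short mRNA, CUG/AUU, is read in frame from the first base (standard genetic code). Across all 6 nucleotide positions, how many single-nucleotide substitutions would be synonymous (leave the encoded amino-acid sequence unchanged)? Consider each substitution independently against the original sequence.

Codon 1 (CUG, Leu): 4 synonymous substitutions.
Codon 2 (AUU, Ile): 2 synonymous substitutions.
Total: 4 + 2 = 6.

6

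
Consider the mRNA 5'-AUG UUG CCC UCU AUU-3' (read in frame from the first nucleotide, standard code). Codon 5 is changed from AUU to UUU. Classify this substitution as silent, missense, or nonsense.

missense

Position 13 falls in codon 5: AUU → Ile.
After the substitution the codon is UUU → Phe.
Ile ≠ Phe, so this is a missense mutation.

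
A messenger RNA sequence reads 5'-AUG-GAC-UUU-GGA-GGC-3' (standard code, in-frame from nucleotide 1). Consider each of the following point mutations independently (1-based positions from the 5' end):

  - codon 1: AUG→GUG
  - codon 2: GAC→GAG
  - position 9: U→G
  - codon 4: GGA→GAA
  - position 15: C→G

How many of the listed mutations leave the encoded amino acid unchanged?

Codon 1: AUG (Met) → GUG (Val) — missense.
Codon 2: GAC (Asp) → GAG (Glu) — missense.
Codon 3: UUU (Phe) → UUG (Leu) — missense.
Codon 4: GGA (Gly) → GAA (Glu) — missense.
Codon 5: GGC (Gly) → GGG (Gly) — synonymous.
Synonymous: 1 of 5.

1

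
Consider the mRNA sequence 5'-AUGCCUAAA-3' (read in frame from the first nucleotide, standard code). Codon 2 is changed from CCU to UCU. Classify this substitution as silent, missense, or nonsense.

missense

Position 4 falls in codon 2: CCU → Pro.
After the substitution the codon is UCU → Ser.
Pro ≠ Ser, so this is a missense mutation.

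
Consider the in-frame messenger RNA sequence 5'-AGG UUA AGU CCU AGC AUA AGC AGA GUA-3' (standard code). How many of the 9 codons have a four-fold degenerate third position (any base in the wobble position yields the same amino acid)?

Codon 1 AGG (Arg): third position 2-fold.
Codon 2 UUA (Leu): third position 2-fold.
Codon 3 AGU (Ser): third position 2-fold.
Codon 4 CCU (Pro): third position 4-fold.
Codon 5 AGC (Ser): third position 2-fold.
Codon 6 AUA (Ile): third position 3-fold.
Codon 7 AGC (Ser): third position 2-fold.
Codon 8 AGA (Arg): third position 2-fold.
Codon 9 GUA (Val): third position 4-fold.
Four-fold degenerate third positions: 2.

2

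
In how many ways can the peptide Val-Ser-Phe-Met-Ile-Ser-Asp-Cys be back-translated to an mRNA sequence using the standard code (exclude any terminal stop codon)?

3456

Val: 4 codons.
Ser: 6 codons.
Phe: 2 codons.
Met: 1 codon.
Ile: 3 codons.
Ser: 6 codons.
Asp: 2 codons.
Cys: 2 codons.
4 × 6 × 2 × 1 × 3 × 6 × 2 × 2 = 3456.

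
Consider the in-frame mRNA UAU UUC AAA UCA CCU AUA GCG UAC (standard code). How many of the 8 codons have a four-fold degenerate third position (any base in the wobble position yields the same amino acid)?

Codon 1 UAU (Tyr): third position 2-fold.
Codon 2 UUC (Phe): third position 2-fold.
Codon 3 AAA (Lys): third position 2-fold.
Codon 4 UCA (Ser): third position 4-fold.
Codon 5 CCU (Pro): third position 4-fold.
Codon 6 AUA (Ile): third position 3-fold.
Codon 7 GCG (Ala): third position 4-fold.
Codon 8 UAC (Tyr): third position 2-fold.
Four-fold degenerate third positions: 3.

3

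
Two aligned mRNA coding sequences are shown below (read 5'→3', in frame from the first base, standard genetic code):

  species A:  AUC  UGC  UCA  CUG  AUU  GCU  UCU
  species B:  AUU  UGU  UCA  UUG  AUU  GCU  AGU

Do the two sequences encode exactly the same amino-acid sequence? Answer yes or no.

yes

Codon 1: AUC Ile / AUU Ile — synonymous.
Codon 2: UGC Cys / UGU Cys — synonymous.
Codon 3: UCA Ser / UCA Ser — identical.
Codon 4: CUG Leu / UUG Leu — synonymous.
Codon 5: AUU Ile / AUU Ile — identical.
Codon 6: GCU Ala / GCU Ala — identical.
Codon 7: UCU Ser / AGU Ser — synonymous.
Nonsynonymous differences: 0 → same protein.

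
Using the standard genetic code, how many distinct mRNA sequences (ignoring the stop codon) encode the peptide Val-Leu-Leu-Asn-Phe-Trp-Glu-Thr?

Val: 4 codons.
Leu: 6 codons.
Leu: 6 codons.
Asn: 2 codons.
Phe: 2 codons.
Trp: 1 codon.
Glu: 2 codons.
Thr: 4 codons.
4 × 6 × 6 × 2 × 2 × 1 × 2 × 4 = 4608.

4608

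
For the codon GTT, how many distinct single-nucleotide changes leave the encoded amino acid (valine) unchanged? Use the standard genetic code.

Position 1: none → 0 synonymous.
Position 2: none → 0 synonymous.
Position 3: GTC, GTA, GTG → 3 synonymous.
Total: 0 + 0 + 3 = 3.

3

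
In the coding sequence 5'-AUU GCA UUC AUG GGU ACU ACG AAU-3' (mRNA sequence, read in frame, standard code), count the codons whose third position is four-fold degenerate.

4

Codon 1 AUU (Ile): third position 3-fold.
Codon 2 GCA (Ala): third position 4-fold.
Codon 3 UUC (Phe): third position 2-fold.
Codon 4 AUG (Met): third position 1-fold.
Codon 5 GGU (Gly): third position 4-fold.
Codon 6 ACU (Thr): third position 4-fold.
Codon 7 ACG (Thr): third position 4-fold.
Codon 8 AAU (Asn): third position 2-fold.
Four-fold degenerate third positions: 4.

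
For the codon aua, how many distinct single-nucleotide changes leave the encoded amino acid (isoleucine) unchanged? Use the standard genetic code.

Position 1: none → 0 synonymous.
Position 2: none → 0 synonymous.
Position 3: AUU, AUC → 2 synonymous.
Total: 0 + 0 + 2 = 2.

2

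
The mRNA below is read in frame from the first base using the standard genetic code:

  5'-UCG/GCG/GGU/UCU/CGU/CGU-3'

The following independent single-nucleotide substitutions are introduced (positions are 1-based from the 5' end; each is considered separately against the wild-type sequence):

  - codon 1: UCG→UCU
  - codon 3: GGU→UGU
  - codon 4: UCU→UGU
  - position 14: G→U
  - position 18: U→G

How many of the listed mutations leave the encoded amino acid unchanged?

Codon 1: UCG (Ser) → UCU (Ser) — synonymous.
Codon 3: GGU (Gly) → UGU (Cys) — missense.
Codon 4: UCU (Ser) → UGU (Cys) — missense.
Codon 5: CGU (Arg) → CUU (Leu) — missense.
Codon 6: CGU (Arg) → CGG (Arg) — synonymous.
Synonymous: 2 of 5.

2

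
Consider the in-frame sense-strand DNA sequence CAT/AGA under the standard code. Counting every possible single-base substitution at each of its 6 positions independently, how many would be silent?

3

Codon 1 (CAT, His): 1 synonymous substitution.
Codon 2 (AGA, Arg): 2 synonymous substitutions.
Total: 1 + 2 = 3.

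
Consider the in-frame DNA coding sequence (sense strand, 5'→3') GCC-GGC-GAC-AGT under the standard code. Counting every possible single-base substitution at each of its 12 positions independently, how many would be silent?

Codon 1 (GCC, Ala): 3 synonymous substitutions.
Codon 2 (GGC, Gly): 3 synonymous substitutions.
Codon 3 (GAC, Asp): 1 synonymous substitution.
Codon 4 (AGT, Ser): 1 synonymous substitution.
Total: 3 + 3 + 1 + 1 = 8.

8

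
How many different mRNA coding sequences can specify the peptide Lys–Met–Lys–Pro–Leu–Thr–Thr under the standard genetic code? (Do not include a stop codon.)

Lys: 2 codons.
Met: 1 codon.
Lys: 2 codons.
Pro: 4 codons.
Leu: 6 codons.
Thr: 4 codons.
Thr: 4 codons.
2 × 1 × 2 × 4 × 6 × 4 × 4 = 1536.

1536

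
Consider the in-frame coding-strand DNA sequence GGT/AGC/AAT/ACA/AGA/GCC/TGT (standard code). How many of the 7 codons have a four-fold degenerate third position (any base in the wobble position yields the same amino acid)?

Codon 1 GGT (Gly): third position 4-fold.
Codon 2 AGC (Ser): third position 2-fold.
Codon 3 AAT (Asn): third position 2-fold.
Codon 4 ACA (Thr): third position 4-fold.
Codon 5 AGA (Arg): third position 2-fold.
Codon 6 GCC (Ala): third position 4-fold.
Codon 7 TGT (Cys): third position 2-fold.
Four-fold degenerate third positions: 3.

3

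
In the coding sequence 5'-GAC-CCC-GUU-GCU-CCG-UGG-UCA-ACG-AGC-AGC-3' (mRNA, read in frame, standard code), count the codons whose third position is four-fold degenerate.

Codon 1 GAC (Asp): third position 2-fold.
Codon 2 CCC (Pro): third position 4-fold.
Codon 3 GUU (Val): third position 4-fold.
Codon 4 GCU (Ala): third position 4-fold.
Codon 5 CCG (Pro): third position 4-fold.
Codon 6 UGG (Trp): third position 1-fold.
Codon 7 UCA (Ser): third position 4-fold.
Codon 8 ACG (Thr): third position 4-fold.
Codon 9 AGC (Ser): third position 2-fold.
Codon 10 AGC (Ser): third position 2-fold.
Four-fold degenerate third positions: 6.

6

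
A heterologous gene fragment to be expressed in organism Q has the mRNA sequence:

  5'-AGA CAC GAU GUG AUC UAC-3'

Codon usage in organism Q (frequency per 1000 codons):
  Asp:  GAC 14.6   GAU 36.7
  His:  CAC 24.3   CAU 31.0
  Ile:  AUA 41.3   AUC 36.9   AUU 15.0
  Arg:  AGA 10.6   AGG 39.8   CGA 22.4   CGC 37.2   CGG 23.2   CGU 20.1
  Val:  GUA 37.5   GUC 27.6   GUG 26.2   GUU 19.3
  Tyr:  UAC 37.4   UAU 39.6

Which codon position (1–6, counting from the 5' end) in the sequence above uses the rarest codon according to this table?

1

Codon 1 AGA (Arg): 10.6 per 1000.
Codon 2 CAC (His): 24.3 per 1000.
Codon 3 GAU (Asp): 36.7 per 1000.
Codon 4 GUG (Val): 26.2 per 1000.
Codon 5 AUC (Ile): 36.9 per 1000.
Codon 6 UAC (Tyr): 37.4 per 1000.
Lowest frequency is 10.6 at codon 1.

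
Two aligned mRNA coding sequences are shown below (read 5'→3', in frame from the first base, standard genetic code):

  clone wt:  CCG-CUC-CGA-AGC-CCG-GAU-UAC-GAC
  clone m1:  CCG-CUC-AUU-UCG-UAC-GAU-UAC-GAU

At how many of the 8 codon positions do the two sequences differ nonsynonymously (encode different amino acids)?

Codon 1: CCG Pro / CCG Pro — identical.
Codon 2: CUC Leu / CUC Leu — identical.
Codon 3: CGA Arg / AUU Ile — nonsynonymous.
Codon 4: AGC Ser / UCG Ser — synonymous.
Codon 5: CCG Pro / UAC Tyr — nonsynonymous.
Codon 6: GAU Asp / GAU Asp — identical.
Codon 7: UAC Tyr / UAC Tyr — identical.
Codon 8: GAC Asp / GAU Asp — synonymous.
Nonsynonymous differences: 2.

2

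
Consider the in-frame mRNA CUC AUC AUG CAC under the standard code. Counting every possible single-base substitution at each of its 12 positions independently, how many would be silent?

6

Codon 1 (CUC, Leu): 3 synonymous substitutions.
Codon 2 (AUC, Ile): 2 synonymous substitutions.
Codon 3 (AUG, Met): 0 synonymous substitutions.
Codon 4 (CAC, His): 1 synonymous substitution.
Total: 3 + 2 + 0 + 1 = 6.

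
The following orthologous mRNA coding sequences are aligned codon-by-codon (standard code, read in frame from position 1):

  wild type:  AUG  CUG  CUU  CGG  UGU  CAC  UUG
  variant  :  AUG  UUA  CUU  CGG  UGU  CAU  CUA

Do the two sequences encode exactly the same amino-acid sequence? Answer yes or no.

Codon 1: AUG Met / AUG Met — identical.
Codon 2: CUG Leu / UUA Leu — synonymous.
Codon 3: CUU Leu / CUU Leu — identical.
Codon 4: CGG Arg / CGG Arg — identical.
Codon 5: UGU Cys / UGU Cys — identical.
Codon 6: CAC His / CAU His — synonymous.
Codon 7: UUG Leu / CUA Leu — synonymous.
Nonsynonymous differences: 0 → same protein.

yes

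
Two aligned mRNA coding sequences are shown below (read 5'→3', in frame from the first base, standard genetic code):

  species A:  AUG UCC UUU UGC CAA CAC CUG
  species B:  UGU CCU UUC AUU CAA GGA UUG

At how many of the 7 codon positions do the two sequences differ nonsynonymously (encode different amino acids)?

Codon 1: AUG Met / UGU Cys — nonsynonymous.
Codon 2: UCC Ser / CCU Pro — nonsynonymous.
Codon 3: UUU Phe / UUC Phe — synonymous.
Codon 4: UGC Cys / AUU Ile — nonsynonymous.
Codon 5: CAA Gln / CAA Gln — identical.
Codon 6: CAC His / GGA Gly — nonsynonymous.
Codon 7: CUG Leu / UUG Leu — synonymous.
Nonsynonymous differences: 4.

4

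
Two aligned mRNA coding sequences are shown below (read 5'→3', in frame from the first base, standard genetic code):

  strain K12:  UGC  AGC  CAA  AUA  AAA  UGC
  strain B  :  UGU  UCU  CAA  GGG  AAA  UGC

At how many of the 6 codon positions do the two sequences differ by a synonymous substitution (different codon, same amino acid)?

2

Codon 1: UGC Cys / UGU Cys — synonymous.
Codon 2: AGC Ser / UCU Ser — synonymous.
Codon 3: CAA Gln / CAA Gln — identical.
Codon 4: AUA Ile / GGG Gly — nonsynonymous.
Codon 5: AAA Lys / AAA Lys — identical.
Codon 6: UGC Cys / UGC Cys — identical.
Synonymous differences: 2.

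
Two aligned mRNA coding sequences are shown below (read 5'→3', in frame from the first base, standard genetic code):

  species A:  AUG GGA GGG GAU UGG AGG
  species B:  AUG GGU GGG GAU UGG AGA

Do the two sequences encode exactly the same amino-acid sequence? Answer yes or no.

Codon 1: AUG Met / AUG Met — identical.
Codon 2: GGA Gly / GGU Gly — synonymous.
Codon 3: GGG Gly / GGG Gly — identical.
Codon 4: GAU Asp / GAU Asp — identical.
Codon 5: UGG Trp / UGG Trp — identical.
Codon 6: AGG Arg / AGA Arg — synonymous.
Nonsynonymous differences: 0 → same protein.

yes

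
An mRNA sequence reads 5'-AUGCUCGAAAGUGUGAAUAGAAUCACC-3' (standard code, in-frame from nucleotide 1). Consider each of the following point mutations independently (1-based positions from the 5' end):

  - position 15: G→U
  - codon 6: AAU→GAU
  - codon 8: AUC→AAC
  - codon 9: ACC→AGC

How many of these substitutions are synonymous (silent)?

Codon 5: GUG (Val) → GUU (Val) — synonymous.
Codon 6: AAU (Asn) → GAU (Asp) — missense.
Codon 8: AUC (Ile) → AAC (Asn) — missense.
Codon 9: ACC (Thr) → AGC (Ser) — missense.
Synonymous: 1 of 4.

1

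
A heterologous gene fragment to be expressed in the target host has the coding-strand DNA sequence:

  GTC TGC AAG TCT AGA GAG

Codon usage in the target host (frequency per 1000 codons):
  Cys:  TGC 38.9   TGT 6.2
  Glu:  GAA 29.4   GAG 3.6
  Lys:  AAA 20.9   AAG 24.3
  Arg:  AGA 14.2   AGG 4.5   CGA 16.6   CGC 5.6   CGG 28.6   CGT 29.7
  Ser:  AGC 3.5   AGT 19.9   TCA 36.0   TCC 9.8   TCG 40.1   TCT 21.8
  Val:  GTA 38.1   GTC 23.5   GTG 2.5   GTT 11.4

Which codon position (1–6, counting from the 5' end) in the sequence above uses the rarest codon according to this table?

Codon 1 GTC (Val): 23.5 per 1000.
Codon 2 TGC (Cys): 38.9 per 1000.
Codon 3 AAG (Lys): 24.3 per 1000.
Codon 4 TCT (Ser): 21.8 per 1000.
Codon 5 AGA (Arg): 14.2 per 1000.
Codon 6 GAG (Glu): 3.6 per 1000.
Lowest frequency is 3.6 at codon 6.

6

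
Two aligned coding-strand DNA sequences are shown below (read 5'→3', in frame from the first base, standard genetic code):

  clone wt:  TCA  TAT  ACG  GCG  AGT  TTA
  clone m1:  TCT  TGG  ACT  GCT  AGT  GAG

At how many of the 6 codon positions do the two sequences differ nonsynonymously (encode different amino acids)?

2

Codon 1: TCA Ser / TCT Ser — synonymous.
Codon 2: TAT Tyr / TGG Trp — nonsynonymous.
Codon 3: ACG Thr / ACT Thr — synonymous.
Codon 4: GCG Ala / GCT Ala — synonymous.
Codon 5: AGT Ser / AGT Ser — identical.
Codon 6: TTA Leu / GAG Glu — nonsynonymous.
Nonsynonymous differences: 2.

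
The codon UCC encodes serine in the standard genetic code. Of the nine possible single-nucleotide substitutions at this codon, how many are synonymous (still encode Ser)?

Position 1: none → 0 synonymous.
Position 2: none → 0 synonymous.
Position 3: UCU, UCA, UCG → 3 synonymous.
Total: 0 + 0 + 3 = 3.

3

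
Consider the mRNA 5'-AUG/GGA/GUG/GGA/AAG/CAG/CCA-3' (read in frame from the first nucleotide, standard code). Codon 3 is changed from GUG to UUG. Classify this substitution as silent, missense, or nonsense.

missense

Position 7 falls in codon 3: GUG → Val.
After the substitution the codon is UUG → Leu.
Val ≠ Leu, so this is a missense mutation.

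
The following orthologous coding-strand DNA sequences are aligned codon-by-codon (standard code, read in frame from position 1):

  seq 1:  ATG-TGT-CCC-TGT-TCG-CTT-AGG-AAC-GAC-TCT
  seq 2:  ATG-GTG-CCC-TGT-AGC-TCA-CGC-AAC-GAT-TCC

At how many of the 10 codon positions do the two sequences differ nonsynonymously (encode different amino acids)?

Codon 1: ATG Met / ATG Met — identical.
Codon 2: TGT Cys / GTG Val — nonsynonymous.
Codon 3: CCC Pro / CCC Pro — identical.
Codon 4: TGT Cys / TGT Cys — identical.
Codon 5: TCG Ser / AGC Ser — synonymous.
Codon 6: CTT Leu / TCA Ser — nonsynonymous.
Codon 7: AGG Arg / CGC Arg — synonymous.
Codon 8: AAC Asn / AAC Asn — identical.
Codon 9: GAC Asp / GAT Asp — synonymous.
Codon 10: TCT Ser / TCC Ser — synonymous.
Nonsynonymous differences: 2.

2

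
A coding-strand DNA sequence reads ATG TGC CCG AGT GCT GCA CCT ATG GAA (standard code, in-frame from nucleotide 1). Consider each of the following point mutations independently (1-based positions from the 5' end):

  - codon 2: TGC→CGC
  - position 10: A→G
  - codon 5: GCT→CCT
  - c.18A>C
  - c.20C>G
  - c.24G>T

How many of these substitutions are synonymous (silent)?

1

Codon 2: TGC (Cys) → CGC (Arg) — missense.
Codon 4: AGT (Ser) → GGT (Gly) — missense.
Codon 5: GCT (Ala) → CCT (Pro) — missense.
Codon 6: GCA (Ala) → GCC (Ala) — synonymous.
Codon 7: CCT (Pro) → CGT (Arg) — missense.
Codon 8: ATG (Met) → ATT (Ile) — missense.
Synonymous: 1 of 6.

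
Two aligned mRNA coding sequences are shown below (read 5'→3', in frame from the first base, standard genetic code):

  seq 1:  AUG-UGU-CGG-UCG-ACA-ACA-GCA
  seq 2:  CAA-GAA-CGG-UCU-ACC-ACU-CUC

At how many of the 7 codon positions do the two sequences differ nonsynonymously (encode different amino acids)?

Codon 1: AUG Met / CAA Gln — nonsynonymous.
Codon 2: UGU Cys / GAA Glu — nonsynonymous.
Codon 3: CGG Arg / CGG Arg — identical.
Codon 4: UCG Ser / UCU Ser — synonymous.
Codon 5: ACA Thr / ACC Thr — synonymous.
Codon 6: ACA Thr / ACU Thr — synonymous.
Codon 7: GCA Ala / CUC Leu — nonsynonymous.
Nonsynonymous differences: 3.

3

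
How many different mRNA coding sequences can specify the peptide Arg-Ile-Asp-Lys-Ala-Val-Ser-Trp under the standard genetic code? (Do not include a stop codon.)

Arg: 6 codons.
Ile: 3 codons.
Asp: 2 codons.
Lys: 2 codons.
Ala: 4 codons.
Val: 4 codons.
Ser: 6 codons.
Trp: 1 codon.
6 × 3 × 2 × 2 × 4 × 4 × 6 × 1 = 6912.

6912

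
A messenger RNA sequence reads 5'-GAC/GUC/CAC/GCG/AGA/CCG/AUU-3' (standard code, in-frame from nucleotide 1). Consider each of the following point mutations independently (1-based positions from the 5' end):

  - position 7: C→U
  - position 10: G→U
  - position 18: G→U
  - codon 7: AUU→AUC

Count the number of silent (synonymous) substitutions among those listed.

Codon 3: CAC (His) → UAC (Tyr) — missense.
Codon 4: GCG (Ala) → UCG (Ser) — missense.
Codon 6: CCG (Pro) → CCU (Pro) — synonymous.
Codon 7: AUU (Ile) → AUC (Ile) — synonymous.
Synonymous: 2 of 4.

2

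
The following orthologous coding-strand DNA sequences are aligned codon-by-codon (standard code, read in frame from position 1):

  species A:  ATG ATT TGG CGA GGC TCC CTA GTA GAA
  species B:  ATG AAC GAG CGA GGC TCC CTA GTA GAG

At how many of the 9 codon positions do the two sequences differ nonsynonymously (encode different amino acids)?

2

Codon 1: ATG Met / ATG Met — identical.
Codon 2: ATT Ile / AAC Asn — nonsynonymous.
Codon 3: TGG Trp / GAG Glu — nonsynonymous.
Codon 4: CGA Arg / CGA Arg — identical.
Codon 5: GGC Gly / GGC Gly — identical.
Codon 6: TCC Ser / TCC Ser — identical.
Codon 7: CTA Leu / CTA Leu — identical.
Codon 8: GTA Val / GTA Val — identical.
Codon 9: GAA Glu / GAG Glu — synonymous.
Nonsynonymous differences: 2.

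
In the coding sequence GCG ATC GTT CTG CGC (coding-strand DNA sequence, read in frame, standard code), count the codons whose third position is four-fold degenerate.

Codon 1 GCG (Ala): third position 4-fold.
Codon 2 ATC (Ile): third position 3-fold.
Codon 3 GTT (Val): third position 4-fold.
Codon 4 CTG (Leu): third position 4-fold.
Codon 5 CGC (Arg): third position 4-fold.
Four-fold degenerate third positions: 4.

4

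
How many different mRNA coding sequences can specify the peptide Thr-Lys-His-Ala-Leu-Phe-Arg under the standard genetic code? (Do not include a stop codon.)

Thr: 4 codons.
Lys: 2 codons.
His: 2 codons.
Ala: 4 codons.
Leu: 6 codons.
Phe: 2 codons.
Arg: 6 codons.
4 × 2 × 2 × 4 × 6 × 2 × 6 = 4608.

4608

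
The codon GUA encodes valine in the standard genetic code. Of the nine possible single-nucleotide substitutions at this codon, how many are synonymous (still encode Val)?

Position 1: none → 0 synonymous.
Position 2: none → 0 synonymous.
Position 3: GUU, GUC, GUG → 3 synonymous.
Total: 0 + 0 + 3 = 3.

3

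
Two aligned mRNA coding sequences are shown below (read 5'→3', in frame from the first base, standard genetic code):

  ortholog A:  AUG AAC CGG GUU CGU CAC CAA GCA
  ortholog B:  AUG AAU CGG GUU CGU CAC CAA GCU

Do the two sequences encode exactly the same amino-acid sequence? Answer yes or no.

Codon 1: AUG Met / AUG Met — identical.
Codon 2: AAC Asn / AAU Asn — synonymous.
Codon 3: CGG Arg / CGG Arg — identical.
Codon 4: GUU Val / GUU Val — identical.
Codon 5: CGU Arg / CGU Arg — identical.
Codon 6: CAC His / CAC His — identical.
Codon 7: CAA Gln / CAA Gln — identical.
Codon 8: GCA Ala / GCU Ala — synonymous.
Nonsynonymous differences: 0 → same protein.

yes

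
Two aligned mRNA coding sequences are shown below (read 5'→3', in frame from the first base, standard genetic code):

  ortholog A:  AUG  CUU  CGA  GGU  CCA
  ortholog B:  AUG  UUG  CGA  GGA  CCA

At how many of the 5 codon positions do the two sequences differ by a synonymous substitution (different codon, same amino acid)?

Codon 1: AUG Met / AUG Met — identical.
Codon 2: CUU Leu / UUG Leu — synonymous.
Codon 3: CGA Arg / CGA Arg — identical.
Codon 4: GGU Gly / GGA Gly — synonymous.
Codon 5: CCA Pro / CCA Pro — identical.
Synonymous differences: 2.

2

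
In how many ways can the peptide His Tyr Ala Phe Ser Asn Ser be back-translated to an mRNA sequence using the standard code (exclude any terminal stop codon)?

His: 2 codons.
Tyr: 2 codons.
Ala: 4 codons.
Phe: 2 codons.
Ser: 6 codons.
Asn: 2 codons.
Ser: 6 codons.
2 × 2 × 4 × 2 × 6 × 2 × 6 = 2304.

2304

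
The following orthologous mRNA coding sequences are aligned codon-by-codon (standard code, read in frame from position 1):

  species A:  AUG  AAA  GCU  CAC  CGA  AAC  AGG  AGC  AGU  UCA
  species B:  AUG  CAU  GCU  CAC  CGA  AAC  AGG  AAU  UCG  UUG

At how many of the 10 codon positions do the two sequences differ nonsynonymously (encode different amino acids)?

Codon 1: AUG Met / AUG Met — identical.
Codon 2: AAA Lys / CAU His — nonsynonymous.
Codon 3: GCU Ala / GCU Ala — identical.
Codon 4: CAC His / CAC His — identical.
Codon 5: CGA Arg / CGA Arg — identical.
Codon 6: AAC Asn / AAC Asn — identical.
Codon 7: AGG Arg / AGG Arg — identical.
Codon 8: AGC Ser / AAU Asn — nonsynonymous.
Codon 9: AGU Ser / UCG Ser — synonymous.
Codon 10: UCA Ser / UUG Leu — nonsynonymous.
Nonsynonymous differences: 3.

3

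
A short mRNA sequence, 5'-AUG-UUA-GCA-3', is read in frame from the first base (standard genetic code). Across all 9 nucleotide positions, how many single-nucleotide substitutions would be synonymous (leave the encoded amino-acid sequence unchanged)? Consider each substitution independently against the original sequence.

Codon 1 (AUG, Met): 0 synonymous substitutions.
Codon 2 (UUA, Leu): 2 synonymous substitutions.
Codon 3 (GCA, Ala): 3 synonymous substitutions.
Total: 0 + 2 + 3 = 5.

5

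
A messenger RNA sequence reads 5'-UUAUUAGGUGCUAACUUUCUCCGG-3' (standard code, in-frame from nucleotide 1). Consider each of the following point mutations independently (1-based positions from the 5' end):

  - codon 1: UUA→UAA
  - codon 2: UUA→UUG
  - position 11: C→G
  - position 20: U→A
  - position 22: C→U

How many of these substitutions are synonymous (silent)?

Codon 1: UUA (Leu) → UAA (Stop) — nonsense.
Codon 2: UUA (Leu) → UUG (Leu) — synonymous.
Codon 4: GCU (Ala) → GGU (Gly) — missense.
Codon 7: CUC (Leu) → CAC (His) — missense.
Codon 8: CGG (Arg) → UGG (Trp) — missense.
Synonymous: 1 of 5.

1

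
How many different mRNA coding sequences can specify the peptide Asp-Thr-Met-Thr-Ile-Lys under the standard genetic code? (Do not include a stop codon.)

Asp: 2 codons.
Thr: 4 codons.
Met: 1 codon.
Thr: 4 codons.
Ile: 3 codons.
Lys: 2 codons.
2 × 4 × 1 × 4 × 3 × 2 = 192.

192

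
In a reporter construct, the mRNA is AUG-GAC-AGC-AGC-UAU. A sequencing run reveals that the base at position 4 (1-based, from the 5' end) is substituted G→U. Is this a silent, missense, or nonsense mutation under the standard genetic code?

missense

Position 4 falls in codon 2: GAC → Asp.
After the substitution the codon is UAC → Tyr.
Asp ≠ Tyr, so this is a missense mutation.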